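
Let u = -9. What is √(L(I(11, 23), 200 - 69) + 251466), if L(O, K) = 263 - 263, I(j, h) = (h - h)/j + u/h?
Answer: √251466 ≈ 501.46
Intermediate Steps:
I(j, h) = -9/h (I(j, h) = (h - h)/j - 9/h = 0/j - 9/h = 0 - 9/h = -9/h)
L(O, K) = 0
√(L(I(11, 23), 200 - 69) + 251466) = √(0 + 251466) = √251466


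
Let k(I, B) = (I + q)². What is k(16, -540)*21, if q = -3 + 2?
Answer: 4725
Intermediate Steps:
q = -1
k(I, B) = (-1 + I)² (k(I, B) = (I - 1)² = (-1 + I)²)
k(16, -540)*21 = (-1 + 16)²*21 = 15²*21 = 225*21 = 4725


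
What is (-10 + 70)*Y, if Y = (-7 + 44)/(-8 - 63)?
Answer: -2220/71 ≈ -31.268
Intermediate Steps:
Y = -37/71 (Y = 37/(-71) = 37*(-1/71) = -37/71 ≈ -0.52113)
(-10 + 70)*Y = (-10 + 70)*(-37/71) = 60*(-37/71) = -2220/71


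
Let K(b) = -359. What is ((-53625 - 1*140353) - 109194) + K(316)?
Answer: -303531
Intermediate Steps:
((-53625 - 1*140353) - 109194) + K(316) = ((-53625 - 1*140353) - 109194) - 359 = ((-53625 - 140353) - 109194) - 359 = (-193978 - 109194) - 359 = -303172 - 359 = -303531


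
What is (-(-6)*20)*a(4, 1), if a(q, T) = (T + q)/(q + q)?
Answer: 75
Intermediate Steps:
a(q, T) = (T + q)/(2*q) (a(q, T) = (T + q)/((2*q)) = (T + q)*(1/(2*q)) = (T + q)/(2*q))
(-(-6)*20)*a(4, 1) = (-(-6)*20)*((½)*(1 + 4)/4) = (-6*(-20))*((½)*(¼)*5) = 120*(5/8) = 75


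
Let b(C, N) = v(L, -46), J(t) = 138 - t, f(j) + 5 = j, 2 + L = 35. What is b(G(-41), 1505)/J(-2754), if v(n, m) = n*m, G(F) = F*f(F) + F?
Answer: -253/482 ≈ -0.52490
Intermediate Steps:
L = 33 (L = -2 + 35 = 33)
f(j) = -5 + j
G(F) = F + F*(-5 + F) (G(F) = F*(-5 + F) + F = F + F*(-5 + F))
v(n, m) = m*n
b(C, N) = -1518 (b(C, N) = -46*33 = -1518)
b(G(-41), 1505)/J(-2754) = -1518/(138 - 1*(-2754)) = -1518/(138 + 2754) = -1518/2892 = -1518*1/2892 = -253/482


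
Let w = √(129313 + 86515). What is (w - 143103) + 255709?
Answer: 112606 + 2*√53957 ≈ 1.1307e+5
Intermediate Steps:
w = 2*√53957 (w = √215828 = 2*√53957 ≈ 464.57)
(w - 143103) + 255709 = (2*√53957 - 143103) + 255709 = (-143103 + 2*√53957) + 255709 = 112606 + 2*√53957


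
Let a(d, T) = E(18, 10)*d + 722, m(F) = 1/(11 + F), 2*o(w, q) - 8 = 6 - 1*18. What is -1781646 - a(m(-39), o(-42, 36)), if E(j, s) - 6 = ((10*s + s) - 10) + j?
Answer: -12476545/7 ≈ -1.7824e+6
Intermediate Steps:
E(j, s) = -4 + j + 11*s (E(j, s) = 6 + (((10*s + s) - 10) + j) = 6 + ((11*s - 10) + j) = 6 + ((-10 + 11*s) + j) = 6 + (-10 + j + 11*s) = -4 + j + 11*s)
o(w, q) = -2 (o(w, q) = 4 + (6 - 1*18)/2 = 4 + (6 - 18)/2 = 4 + (½)*(-12) = 4 - 6 = -2)
a(d, T) = 722 + 124*d (a(d, T) = (-4 + 18 + 11*10)*d + 722 = (-4 + 18 + 110)*d + 722 = 124*d + 722 = 722 + 124*d)
-1781646 - a(m(-39), o(-42, 36)) = -1781646 - (722 + 124/(11 - 39)) = -1781646 - (722 + 124/(-28)) = -1781646 - (722 + 124*(-1/28)) = -1781646 - (722 - 31/7) = -1781646 - 1*5023/7 = -1781646 - 5023/7 = -12476545/7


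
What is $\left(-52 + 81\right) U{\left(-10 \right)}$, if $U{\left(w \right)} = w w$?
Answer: $2900$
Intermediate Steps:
$U{\left(w \right)} = w^{2}$
$\left(-52 + 81\right) U{\left(-10 \right)} = \left(-52 + 81\right) \left(-10\right)^{2} = 29 \cdot 100 = 2900$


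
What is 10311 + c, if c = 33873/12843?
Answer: 44152682/4281 ≈ 10314.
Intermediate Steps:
c = 11291/4281 (c = 33873*(1/12843) = 11291/4281 ≈ 2.6375)
10311 + c = 10311 + 11291/4281 = 44152682/4281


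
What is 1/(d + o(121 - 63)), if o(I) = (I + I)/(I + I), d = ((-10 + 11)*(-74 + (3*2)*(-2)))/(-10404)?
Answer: 5202/5245 ≈ 0.99180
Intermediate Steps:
d = 43/5202 (d = (1*(-74 + 6*(-2)))*(-1/10404) = (1*(-74 - 12))*(-1/10404) = (1*(-86))*(-1/10404) = -86*(-1/10404) = 43/5202 ≈ 0.0082660)
o(I) = 1 (o(I) = (2*I)/((2*I)) = (2*I)*(1/(2*I)) = 1)
1/(d + o(121 - 63)) = 1/(43/5202 + 1) = 1/(5245/5202) = 5202/5245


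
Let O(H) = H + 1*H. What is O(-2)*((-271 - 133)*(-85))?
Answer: -137360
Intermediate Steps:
O(H) = 2*H (O(H) = H + H = 2*H)
O(-2)*((-271 - 133)*(-85)) = (2*(-2))*((-271 - 133)*(-85)) = -(-1616)*(-85) = -4*34340 = -137360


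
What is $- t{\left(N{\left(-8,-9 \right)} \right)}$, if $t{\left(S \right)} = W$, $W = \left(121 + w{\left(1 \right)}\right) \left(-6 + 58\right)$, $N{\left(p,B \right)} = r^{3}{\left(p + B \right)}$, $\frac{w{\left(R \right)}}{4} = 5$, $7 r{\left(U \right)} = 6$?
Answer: $-7332$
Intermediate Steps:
$r{\left(U \right)} = \frac{6}{7}$ ($r{\left(U \right)} = \frac{1}{7} \cdot 6 = \frac{6}{7}$)
$w{\left(R \right)} = 20$ ($w{\left(R \right)} = 4 \cdot 5 = 20$)
$N{\left(p,B \right)} = \frac{216}{343}$ ($N{\left(p,B \right)} = \left(\frac{6}{7}\right)^{3} = \frac{216}{343}$)
$W = 7332$ ($W = \left(121 + 20\right) \left(-6 + 58\right) = 141 \cdot 52 = 7332$)
$t{\left(S \right)} = 7332$
$- t{\left(N{\left(-8,-9 \right)} \right)} = \left(-1\right) 7332 = -7332$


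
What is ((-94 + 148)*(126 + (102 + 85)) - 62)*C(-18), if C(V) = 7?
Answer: 117880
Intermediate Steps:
((-94 + 148)*(126 + (102 + 85)) - 62)*C(-18) = ((-94 + 148)*(126 + (102 + 85)) - 62)*7 = (54*(126 + 187) - 62)*7 = (54*313 - 62)*7 = (16902 - 62)*7 = 16840*7 = 117880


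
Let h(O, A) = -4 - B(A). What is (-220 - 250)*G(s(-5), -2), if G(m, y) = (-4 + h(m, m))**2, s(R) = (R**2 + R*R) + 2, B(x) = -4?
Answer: -7520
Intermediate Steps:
h(O, A) = 0 (h(O, A) = -4 - 1*(-4) = -4 + 4 = 0)
s(R) = 2 + 2*R**2 (s(R) = (R**2 + R**2) + 2 = 2*R**2 + 2 = 2 + 2*R**2)
G(m, y) = 16 (G(m, y) = (-4 + 0)**2 = (-4)**2 = 16)
(-220 - 250)*G(s(-5), -2) = (-220 - 250)*16 = -470*16 = -7520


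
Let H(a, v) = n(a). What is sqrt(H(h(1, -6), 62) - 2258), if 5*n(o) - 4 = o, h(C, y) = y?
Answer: 2*I*sqrt(14115)/5 ≈ 47.523*I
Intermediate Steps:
n(o) = 4/5 + o/5
H(a, v) = 4/5 + a/5
sqrt(H(h(1, -6), 62) - 2258) = sqrt((4/5 + (1/5)*(-6)) - 2258) = sqrt((4/5 - 6/5) - 2258) = sqrt(-2/5 - 2258) = sqrt(-11292/5) = 2*I*sqrt(14115)/5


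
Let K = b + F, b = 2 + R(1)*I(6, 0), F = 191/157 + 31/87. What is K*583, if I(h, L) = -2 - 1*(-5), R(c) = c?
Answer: 52341157/13659 ≈ 3832.0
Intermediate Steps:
I(h, L) = 3 (I(h, L) = -2 + 5 = 3)
F = 21484/13659 (F = 191*(1/157) + 31*(1/87) = 191/157 + 31/87 = 21484/13659 ≈ 1.5729)
b = 5 (b = 2 + 1*3 = 2 + 3 = 5)
K = 89779/13659 (K = 5 + 21484/13659 = 89779/13659 ≈ 6.5729)
K*583 = (89779/13659)*583 = 52341157/13659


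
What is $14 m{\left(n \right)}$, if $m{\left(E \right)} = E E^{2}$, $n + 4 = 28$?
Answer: $193536$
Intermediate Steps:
$n = 24$ ($n = -4 + 28 = 24$)
$m{\left(E \right)} = E^{3}$
$14 m{\left(n \right)} = 14 \cdot 24^{3} = 14 \cdot 13824 = 193536$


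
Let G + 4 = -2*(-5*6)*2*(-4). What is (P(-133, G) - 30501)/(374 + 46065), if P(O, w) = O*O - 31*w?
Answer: 2192/46439 ≈ 0.047202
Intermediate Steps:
G = -484 (G = -4 - 2*(-5*6)*2*(-4) = -4 - (-60)*2*(-4) = -4 - 2*(-60)*(-4) = -4 + 120*(-4) = -4 - 480 = -484)
P(O, w) = O**2 - 31*w
(P(-133, G) - 30501)/(374 + 46065) = (((-133)**2 - 31*(-484)) - 30501)/(374 + 46065) = ((17689 + 15004) - 30501)/46439 = (32693 - 30501)*(1/46439) = 2192*(1/46439) = 2192/46439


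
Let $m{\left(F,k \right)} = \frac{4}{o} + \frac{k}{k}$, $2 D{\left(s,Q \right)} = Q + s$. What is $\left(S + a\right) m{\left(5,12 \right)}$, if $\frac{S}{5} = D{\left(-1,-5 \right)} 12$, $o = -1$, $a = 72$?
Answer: $324$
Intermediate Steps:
$D{\left(s,Q \right)} = \frac{Q}{2} + \frac{s}{2}$ ($D{\left(s,Q \right)} = \frac{Q + s}{2} = \frac{Q}{2} + \frac{s}{2}$)
$m{\left(F,k \right)} = -3$ ($m{\left(F,k \right)} = \frac{4}{-1} + \frac{k}{k} = 4 \left(-1\right) + 1 = -4 + 1 = -3$)
$S = -180$ ($S = 5 \left(\frac{1}{2} \left(-5\right) + \frac{1}{2} \left(-1\right)\right) 12 = 5 \left(- \frac{5}{2} - \frac{1}{2}\right) 12 = 5 \left(\left(-3\right) 12\right) = 5 \left(-36\right) = -180$)
$\left(S + a\right) m{\left(5,12 \right)} = \left(-180 + 72\right) \left(-3\right) = \left(-108\right) \left(-3\right) = 324$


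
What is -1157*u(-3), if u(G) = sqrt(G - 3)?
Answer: -1157*I*sqrt(6) ≈ -2834.1*I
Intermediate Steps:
u(G) = sqrt(-3 + G)
-1157*u(-3) = -1157*sqrt(-3 - 3) = -1157*I*sqrt(6)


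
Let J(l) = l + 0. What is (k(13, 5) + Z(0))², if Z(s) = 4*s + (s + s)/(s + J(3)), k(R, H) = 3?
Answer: 9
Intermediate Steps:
J(l) = l
Z(s) = 4*s + 2*s/(3 + s) (Z(s) = 4*s + (s + s)/(s + 3) = 4*s + (2*s)/(3 + s) = 4*s + 2*s/(3 + s))
(k(13, 5) + Z(0))² = (3 + 2*0*(7 + 2*0)/(3 + 0))² = (3 + 2*0*(7 + 0)/3)² = (3 + 2*0*(⅓)*7)² = (3 + 0)² = 3² = 9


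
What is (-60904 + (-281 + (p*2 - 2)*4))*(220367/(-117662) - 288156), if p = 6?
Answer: 2073135388566655/117662 ≈ 1.7619e+10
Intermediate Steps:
(-60904 + (-281 + (p*2 - 2)*4))*(220367/(-117662) - 288156) = (-60904 + (-281 + (6*2 - 2)*4))*(220367/(-117662) - 288156) = (-60904 + (-281 + (12 - 2)*4))*(220367*(-1/117662) - 288156) = (-60904 + (-281 + 10*4))*(-220367/117662 - 288156) = (-60904 + (-281 + 40))*(-33905231639/117662) = (-60904 - 241)*(-33905231639/117662) = -61145*(-33905231639/117662) = 2073135388566655/117662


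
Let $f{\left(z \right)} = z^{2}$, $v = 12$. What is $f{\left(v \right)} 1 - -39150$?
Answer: $39294$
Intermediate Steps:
$f{\left(v \right)} 1 - -39150 = 12^{2} \cdot 1 - -39150 = 144 \cdot 1 + 39150 = 144 + 39150 = 39294$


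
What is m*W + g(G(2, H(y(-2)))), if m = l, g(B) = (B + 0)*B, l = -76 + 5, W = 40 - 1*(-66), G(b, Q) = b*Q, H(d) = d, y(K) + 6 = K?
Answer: -7270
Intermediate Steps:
y(K) = -6 + K
G(b, Q) = Q*b
W = 106 (W = 40 + 66 = 106)
l = -71
g(B) = B² (g(B) = B*B = B²)
m = -71
m*W + g(G(2, H(y(-2)))) = -71*106 + ((-6 - 2)*2)² = -7526 + (-8*2)² = -7526 + (-16)² = -7526 + 256 = -7270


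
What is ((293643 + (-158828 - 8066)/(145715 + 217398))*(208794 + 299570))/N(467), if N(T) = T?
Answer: 54204526926870460/169573771 ≈ 3.1965e+8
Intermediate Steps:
((293643 + (-158828 - 8066)/(145715 + 217398))*(208794 + 299570))/N(467) = ((293643 + (-158828 - 8066)/(145715 + 217398))*(208794 + 299570))/467 = ((293643 - 166894/363113)*508364)*(1/467) = ((106625423765/363113)*508364)*(1/467) = (54204526926870460/363113)*(1/467) = 54204526926870460/169573771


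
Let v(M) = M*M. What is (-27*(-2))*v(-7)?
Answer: 2646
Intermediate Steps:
v(M) = M²
(-27*(-2))*v(-7) = -27*(-2)*(-7)² = 54*49 = 2646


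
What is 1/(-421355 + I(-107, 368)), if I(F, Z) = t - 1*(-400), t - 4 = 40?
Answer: -1/420911 ≈ -2.3758e-6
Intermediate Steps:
t = 44 (t = 4 + 40 = 44)
I(F, Z) = 444 (I(F, Z) = 44 - 1*(-400) = 44 + 400 = 444)
1/(-421355 + I(-107, 368)) = 1/(-421355 + 444) = 1/(-420911) = -1/420911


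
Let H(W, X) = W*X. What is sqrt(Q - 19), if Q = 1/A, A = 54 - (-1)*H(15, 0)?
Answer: 5*I*sqrt(246)/18 ≈ 4.3568*I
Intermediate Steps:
A = 54 (A = 54 - (-1)*15*0 = 54 - (-1)*0 = 54 - 1*0 = 54 + 0 = 54)
Q = 1/54 ≈ 0.018519
sqrt(Q - 19) = sqrt(1/54 - 19) = sqrt(-1025/54) = 5*I*sqrt(246)/18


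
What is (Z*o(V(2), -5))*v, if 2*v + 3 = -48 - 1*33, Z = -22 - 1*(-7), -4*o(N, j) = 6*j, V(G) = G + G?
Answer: 4725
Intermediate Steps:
V(G) = 2*G
o(N, j) = -3*j/2
Z = -15 (Z = -22 + 7 = -15)
v = -42 (v = -3/2 + (-48 - 1*33)/2 = -3/2 + (-48 - 33)/2 = -3/2 + (½)*(-81) = -3/2 - 81/2 = -42)
(Z*o(V(2), -5))*v = -(-45)*(-5)/2*(-42) = -15*15/2*(-42) = -225/2*(-42) = 4725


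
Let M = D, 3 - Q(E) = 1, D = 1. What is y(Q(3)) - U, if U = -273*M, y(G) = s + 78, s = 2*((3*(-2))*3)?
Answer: 315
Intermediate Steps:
Q(E) = 2 (Q(E) = 3 - 1*1 = 3 - 1 = 2)
s = -36 (s = 2*(-6*3) = 2*(-18) = -36)
M = 1
y(G) = 42 (y(G) = -36 + 78 = 42)
U = -273 (U = -273*1 = -273)
y(Q(3)) - U = 42 - 1*(-273) = 42 + 273 = 315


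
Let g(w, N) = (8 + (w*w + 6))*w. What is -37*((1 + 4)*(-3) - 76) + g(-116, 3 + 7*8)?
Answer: -1559153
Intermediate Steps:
g(w, N) = w*(14 + w²) (g(w, N) = (8 + (w² + 6))*w = (8 + (6 + w²))*w = (14 + w²)*w = w*(14 + w²))
-37*((1 + 4)*(-3) - 76) + g(-116, 3 + 7*8) = -37*((1 + 4)*(-3) - 76) - 116*(14 + (-116)²) = -37*(5*(-3) - 76) - 116*(14 + 13456) = -37*(-15 - 76) - 116*13470 = -37*(-91) - 1562520 = 3367 - 1562520 = -1559153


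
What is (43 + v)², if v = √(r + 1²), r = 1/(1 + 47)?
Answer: 88801/48 + 301*√3/6 ≈ 1936.9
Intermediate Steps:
r = 1/48 ≈ 0.020833
v = 7*√3/12 (v = √(1/48 + 1²) = √(1/48 + 1) = √(49/48) = 7*√3/12 ≈ 1.0104)
(43 + v)² = (43 + 7*√3/12)²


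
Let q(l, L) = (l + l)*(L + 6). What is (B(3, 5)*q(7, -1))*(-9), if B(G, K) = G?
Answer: -1890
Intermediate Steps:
q(l, L) = 2*l*(6 + L) (q(l, L) = (2*l)*(6 + L) = 2*l*(6 + L))
(B(3, 5)*q(7, -1))*(-9) = (3*(2*7*(6 - 1)))*(-9) = (3*(2*7*5))*(-9) = (3*70)*(-9) = 210*(-9) = -1890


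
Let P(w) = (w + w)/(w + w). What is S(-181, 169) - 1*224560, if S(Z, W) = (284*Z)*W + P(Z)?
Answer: -8911835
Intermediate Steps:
P(w) = 1 (P(w) = (2*w)/((2*w)) = (2*w)*(1/(2*w)) = 1)
S(Z, W) = 1 + 284*W*Z (S(Z, W) = (284*Z)*W + 1 = 284*W*Z + 1 = 1 + 284*W*Z)
S(-181, 169) - 1*224560 = (1 + 284*169*(-181)) - 1*224560 = (1 - 8687276) - 224560 = -8687275 - 224560 = -8911835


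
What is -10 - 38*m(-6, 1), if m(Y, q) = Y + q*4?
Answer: 66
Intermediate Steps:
m(Y, q) = Y + 4*q
-10 - 38*m(-6, 1) = -10 - 38*(-6 + 4*1) = -10 - 38*(-6 + 4) = -10 - 38*(-2) = -10 + 76 = 66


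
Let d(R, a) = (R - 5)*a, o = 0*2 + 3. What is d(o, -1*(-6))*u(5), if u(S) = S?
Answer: -60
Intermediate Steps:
o = 3 (o = 0 + 3 = 3)
d(R, a) = a*(-5 + R) (d(R, a) = (-5 + R)*a = a*(-5 + R))
d(o, -1*(-6))*u(5) = ((-1*(-6))*(-5 + 3))*5 = (6*(-2))*5 = -12*5 = -60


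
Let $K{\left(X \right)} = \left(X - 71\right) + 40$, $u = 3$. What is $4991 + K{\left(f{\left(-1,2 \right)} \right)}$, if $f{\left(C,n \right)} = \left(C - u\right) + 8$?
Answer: $4964$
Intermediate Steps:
$f{\left(C,n \right)} = 5 + C$ ($f{\left(C,n \right)} = \left(C - 3\right) + 8 = \left(-3 + C\right) + 8 = 5 + C$)
$K{\left(X \right)} = -31 + X$ ($K{\left(X \right)} = \left(-71 + X\right) + 40 = -31 + X$)
$4991 + K{\left(f{\left(-1,2 \right)} \right)} = 4991 + \left(-31 + \left(5 - 1\right)\right) = 4991 + \left(-31 + 4\right) = 4991 - 27 = 4964$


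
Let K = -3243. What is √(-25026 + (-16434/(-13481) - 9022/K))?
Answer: I*√47825565775535311062/43718883 ≈ 158.18*I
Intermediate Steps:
√(-25026 + (-16434/(-13481) - 9022/K)) = √(-25026 + (-16434/(-13481) - 9022/(-3243))) = √(-25026 + (-16434*(-1/13481) - 9022*(-1/3243))) = √(-25026 + (16434/13481 + 9022/3243)) = √(-25026 + 174921044/43718883) = √(-1093933844914/43718883) = I*√47825565775535311062/43718883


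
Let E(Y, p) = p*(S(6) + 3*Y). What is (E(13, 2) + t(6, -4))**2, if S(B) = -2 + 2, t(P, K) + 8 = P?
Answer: 5776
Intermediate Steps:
t(P, K) = -8 + P
S(B) = 0
E(Y, p) = 3*Y*p (E(Y, p) = p*(0 + 3*Y) = p*(3*Y) = 3*Y*p)
(E(13, 2) + t(6, -4))**2 = (3*13*2 + (-8 + 6))**2 = (78 - 2)**2 = 76**2 = 5776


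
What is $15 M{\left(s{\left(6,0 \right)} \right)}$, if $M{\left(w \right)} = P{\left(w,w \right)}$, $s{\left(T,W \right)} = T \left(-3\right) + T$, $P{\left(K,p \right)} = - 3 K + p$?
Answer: $360$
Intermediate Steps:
$P{\left(K,p \right)} = p - 3 K$
$s{\left(T,W \right)} = - 2 T$ ($s{\left(T,W \right)} = - 3 T + T = - 2 T$)
$M{\left(w \right)} = - 2 w$ ($M{\left(w \right)} = w - 3 w = - 2 w$)
$15 M{\left(s{\left(6,0 \right)} \right)} = 15 \left(- 2 \left(\left(-2\right) 6\right)\right) = 15 \left(\left(-2\right) \left(-12\right)\right) = 15 \cdot 24 = 360$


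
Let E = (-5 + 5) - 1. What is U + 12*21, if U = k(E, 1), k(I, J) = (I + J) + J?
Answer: 253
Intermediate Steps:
E = -1 (E = 0 - 1 = -1)
k(I, J) = I + 2*J
U = 1 (U = -1 + 2*1 = -1 + 2 = 1)
U + 12*21 = 1 + 12*21 = 1 + 252 = 253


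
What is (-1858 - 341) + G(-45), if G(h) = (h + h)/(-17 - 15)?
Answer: -35139/16 ≈ -2196.2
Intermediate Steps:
G(h) = -h/16 (G(h) = (2*h)/(-32) = (2*h)*(-1/32) = -h/16)
(-1858 - 341) + G(-45) = (-1858 - 341) - 1/16*(-45) = -2199 + 45/16 = -35139/16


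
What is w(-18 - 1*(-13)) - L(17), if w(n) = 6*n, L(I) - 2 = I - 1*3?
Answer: -46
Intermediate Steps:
L(I) = -1 + I (L(I) = 2 + (I - 1*3) = 2 + (I - 3) = 2 + (-3 + I) = -1 + I)
w(-18 - 1*(-13)) - L(17) = 6*(-18 - 1*(-13)) - (-1 + 17) = 6*(-18 + 13) - 1*16 = 6*(-5) - 16 = -30 - 16 = -46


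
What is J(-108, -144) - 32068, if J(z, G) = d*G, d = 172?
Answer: -56836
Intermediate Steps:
J(z, G) = 172*G
J(-108, -144) - 32068 = 172*(-144) - 32068 = -24768 - 32068 = -56836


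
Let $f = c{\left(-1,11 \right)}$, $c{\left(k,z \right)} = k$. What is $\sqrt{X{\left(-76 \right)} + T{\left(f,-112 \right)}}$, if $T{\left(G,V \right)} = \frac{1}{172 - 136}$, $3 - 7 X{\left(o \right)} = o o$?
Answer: $\frac{i \sqrt{1454747}}{42} \approx 28.717 i$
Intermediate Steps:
$f = -1$
$X{\left(o \right)} = \frac{3}{7} - \frac{o^{2}}{7}$ ($X{\left(o \right)} = \frac{3}{7} - \frac{o o}{7} = \frac{3}{7} - \frac{o^{2}}{7}$)
$T{\left(G,V \right)} = \frac{1}{36}$
$\sqrt{X{\left(-76 \right)} + T{\left(f,-112 \right)}} = \sqrt{\left(\frac{3}{7} - \frac{\left(-76\right)^{2}}{7}\right) + \frac{1}{36}} = \sqrt{\left(\frac{3}{7} - \frac{5776}{7}\right) + \frac{1}{36}} = \sqrt{- \frac{5773}{7} + \frac{1}{36}} = \sqrt{- \frac{207821}{252}} = \frac{i \sqrt{1454747}}{42}$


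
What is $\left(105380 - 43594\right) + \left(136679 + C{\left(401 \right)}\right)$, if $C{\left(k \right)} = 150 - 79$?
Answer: $198536$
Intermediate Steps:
$C{\left(k \right)} = 71$ ($C{\left(k \right)} = 150 - 79 = 71$)
$\left(105380 - 43594\right) + \left(136679 + C{\left(401 \right)}\right) = \left(105380 - 43594\right) + \left(136679 + 71\right) = 61786 + 136750 = 198536$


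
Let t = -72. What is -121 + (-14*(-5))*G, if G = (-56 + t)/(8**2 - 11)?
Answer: -15373/53 ≈ -290.06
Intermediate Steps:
G = -128/53 (G = (-56 - 72)/(8**2 - 11) = -128/(64 - 11) = -128/53 ≈ -2.4151)
-121 + (-14*(-5))*G = -121 - 14*(-5)*(-128/53) = -121 - 1*(-70)*(-128/53) = -121 + 70*(-128/53) = -121 - 8960/53 = -15373/53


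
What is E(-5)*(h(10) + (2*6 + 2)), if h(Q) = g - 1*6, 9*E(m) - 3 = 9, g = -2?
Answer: 8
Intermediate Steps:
E(m) = 4/3 (E(m) = ⅓ + (⅑)*9 = ⅓ + 1 = 4/3)
h(Q) = -8 (h(Q) = -2 - 1*6 = -2 - 6 = -8)
E(-5)*(h(10) + (2*6 + 2)) = 4*(-8 + (2*6 + 2))/3 = 4*(-8 + (12 + 2))/3 = 4*(-8 + 14)/3 = (4/3)*6 = 8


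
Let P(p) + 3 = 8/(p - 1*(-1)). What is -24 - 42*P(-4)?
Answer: 214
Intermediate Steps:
P(p) = -3 + 8/(1 + p) (P(p) = -3 + 8/(p - 1*(-1)) = -3 + 8/(p + 1) = -3 + 8/(1 + p))
-24 - 42*P(-4) = -24 - 42*(5 - 3*(-4))/(1 - 4) = -24 - 42*(5 + 12)/(-3) = -24 - (-14)*17 = -24 - 42*(-17/3) = -24 + 238 = 214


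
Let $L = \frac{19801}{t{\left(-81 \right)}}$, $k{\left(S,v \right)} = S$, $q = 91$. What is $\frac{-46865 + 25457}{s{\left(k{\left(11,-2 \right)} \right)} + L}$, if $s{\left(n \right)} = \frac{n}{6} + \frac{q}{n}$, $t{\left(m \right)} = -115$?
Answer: $\frac{162486720}{1230161} \approx 132.09$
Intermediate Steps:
$s{\left(n \right)} = \frac{91}{n} + \frac{n}{6}$ ($s{\left(n \right)} = \frac{n}{6} + \frac{91}{n} = \frac{91}{n} + \frac{n}{6}$)
$L = - \frac{19801}{115}$ ($L = \frac{19801}{-115} = 19801 \left(- \frac{1}{115}\right) = - \frac{19801}{115} \approx -172.18$)
$\frac{-46865 + 25457}{s{\left(k{\left(11,-2 \right)} \right)} + L} = \frac{-46865 + 25457}{\left(\frac{91}{11} + \frac{1}{6} \cdot 11\right) - \frac{19801}{115}} = - \frac{21408}{\left(91 \cdot \frac{1}{11} + \frac{11}{6}\right) - \frac{19801}{115}} = - \frac{21408}{\left(\frac{91}{11} + \frac{11}{6}\right) - \frac{19801}{115}} = - \frac{21408}{\frac{667}{66} - \frac{19801}{115}} = - \frac{21408}{- \frac{1230161}{7590}} = \left(-21408\right) \left(- \frac{7590}{1230161}\right) = \frac{162486720}{1230161}$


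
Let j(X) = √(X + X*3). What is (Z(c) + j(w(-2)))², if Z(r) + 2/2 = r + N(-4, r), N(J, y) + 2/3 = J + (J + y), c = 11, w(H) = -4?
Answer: 1225/9 + 296*I/3 ≈ 136.11 + 98.667*I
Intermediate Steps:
N(J, y) = -⅔ + y + 2*J (N(J, y) = -⅔ + (J + (J + y)) = -⅔ + (y + 2*J) = -⅔ + y + 2*J)
j(X) = 2*√X (j(X) = √(X + 3*X) = √(4*X) = 2*√X)
Z(r) = -29/3 + 2*r (Z(r) = -1 + (r + (-⅔ + r + 2*(-4))) = -1 + (r + (-⅔ + r - 8)) = -1 + (r + (-26/3 + r)) = -1 + (-26/3 + 2*r) = -29/3 + 2*r)
(Z(c) + j(w(-2)))² = ((-29/3 + 2*11) + 2*√(-4))² = ((-29/3 + 22) + 2*(2*I))² = (37/3 + 4*I)²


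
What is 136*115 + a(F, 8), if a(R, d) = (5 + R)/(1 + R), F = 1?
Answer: 15643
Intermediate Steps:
a(R, d) = (5 + R)/(1 + R)
136*115 + a(F, 8) = 136*115 + (5 + 1)/(1 + 1) = 15640 + 6/2 = 15640 + (½)*6 = 15640 + 3 = 15643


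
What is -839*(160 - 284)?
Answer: 104036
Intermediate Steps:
-839*(160 - 284) = -839*(-124) = 104036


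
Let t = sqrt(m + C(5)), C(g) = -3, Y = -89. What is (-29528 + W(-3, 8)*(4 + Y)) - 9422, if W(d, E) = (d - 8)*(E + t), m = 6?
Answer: -31470 + 935*sqrt(3) ≈ -29851.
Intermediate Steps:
t = sqrt(3) (t = sqrt(6 - 3) = sqrt(3) ≈ 1.7320)
W(d, E) = (-8 + d)*(E + sqrt(3)) (W(d, E) = (d - 8)*(E + sqrt(3)) = (-8 + d)*(E + sqrt(3)))
(-29528 + W(-3, 8)*(4 + Y)) - 9422 = (-29528 + (-8*8 - 8*sqrt(3) + 8*(-3) - 3*sqrt(3))*(4 - 89)) - 9422 = (-29528 + (-64 - 8*sqrt(3) - 24 - 3*sqrt(3))*(-85)) - 9422 = (-29528 + (-88 - 11*sqrt(3))*(-85)) - 9422 = (-29528 + (7480 + 935*sqrt(3))) - 9422 = (-22048 + 935*sqrt(3)) - 9422 = -31470 + 935*sqrt(3)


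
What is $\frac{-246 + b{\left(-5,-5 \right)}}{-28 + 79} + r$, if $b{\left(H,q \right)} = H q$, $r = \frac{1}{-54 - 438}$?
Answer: $- \frac{711}{164} \approx -4.3354$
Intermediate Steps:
$r = - \frac{1}{492}$ ($r = \frac{1}{-492} = - \frac{1}{492} \approx -0.0020325$)
$\frac{-246 + b{\left(-5,-5 \right)}}{-28 + 79} + r = \frac{-246 - -25}{-28 + 79} - \frac{1}{492} = \frac{-246 + 25}{51} - \frac{1}{492} = \left(-221\right) \frac{1}{51} - \frac{1}{492} = - \frac{13}{3} - \frac{1}{492} = - \frac{711}{164}$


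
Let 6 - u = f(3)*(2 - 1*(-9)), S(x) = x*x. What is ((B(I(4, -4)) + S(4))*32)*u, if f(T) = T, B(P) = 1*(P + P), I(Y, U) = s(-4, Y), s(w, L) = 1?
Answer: -15552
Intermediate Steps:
I(Y, U) = 1
B(P) = 2*P (B(P) = 1*(2*P) = 2*P)
S(x) = x²
u = -27 (u = 6 - 3*(2 - 1*(-9)) = 6 - 3*(2 + 9) = 6 - 3*11 = 6 - 1*33 = 6 - 33 = -27)
((B(I(4, -4)) + S(4))*32)*u = ((2*1 + 4²)*32)*(-27) = ((2 + 16)*32)*(-27) = (18*32)*(-27) = 576*(-27) = -15552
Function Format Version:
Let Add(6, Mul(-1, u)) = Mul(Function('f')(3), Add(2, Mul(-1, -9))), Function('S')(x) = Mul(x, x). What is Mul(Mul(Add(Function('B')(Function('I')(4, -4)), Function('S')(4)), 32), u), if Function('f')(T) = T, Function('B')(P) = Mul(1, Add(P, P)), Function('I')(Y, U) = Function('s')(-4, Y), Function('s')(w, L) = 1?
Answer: -15552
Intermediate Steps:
Function('I')(Y, U) = 1
Function('B')(P) = Mul(2, P) (Function('B')(P) = Mul(1, Mul(2, P)) = Mul(2, P))
Function('S')(x) = Pow(x, 2)
u = -27 (u = Add(6, Mul(-1, Mul(3, Add(2, Mul(-1, -9))))) = Add(6, Mul(-1, Mul(3, Add(2, 9)))) = Add(6, Mul(-1, Mul(3, 11))) = Add(6, Mul(-1, 33)) = Add(6, -33) = -27)
Mul(Mul(Add(Function('B')(Function('I')(4, -4)), Function('S')(4)), 32), u) = Mul(Mul(Add(Mul(2, 1), Pow(4, 2)), 32), -27) = Mul(Mul(Add(2, 16), 32), -27) = Mul(Mul(18, 32), -27) = Mul(576, -27) = -15552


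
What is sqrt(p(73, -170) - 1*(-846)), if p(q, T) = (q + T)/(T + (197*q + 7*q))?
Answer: sqrt(183358314230)/14722 ≈ 29.086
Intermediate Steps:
p(q, T) = (T + q)/(T + 204*q)
sqrt(p(73, -170) - 1*(-846)) = sqrt((-170 + 73)/(-170 + 204*73) - 1*(-846)) = sqrt(-97/(-170 + 14892) + 846) = sqrt(-97/14722 + 846) = sqrt(12454715/14722) = sqrt(183358314230)/14722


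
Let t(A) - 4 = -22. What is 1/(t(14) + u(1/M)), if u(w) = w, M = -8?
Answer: -8/145 ≈ -0.055172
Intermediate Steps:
t(A) = -18 (t(A) = 4 - 22 = -18)
1/(t(14) + u(1/M)) = 1/(-18 + 1/(-8)) = 1/(-18 + 1*(-⅛)) = 1/(-18 - ⅛) = 1/(-145/8) = -8/145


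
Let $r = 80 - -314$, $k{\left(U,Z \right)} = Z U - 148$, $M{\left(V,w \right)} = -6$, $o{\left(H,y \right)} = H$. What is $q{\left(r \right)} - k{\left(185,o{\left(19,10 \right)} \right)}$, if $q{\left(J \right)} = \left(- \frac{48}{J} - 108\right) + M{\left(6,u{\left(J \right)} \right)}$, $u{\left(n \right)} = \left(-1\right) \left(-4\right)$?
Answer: $- \frac{685781}{197} \approx -3481.1$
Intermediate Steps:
$u{\left(n \right)} = 4$
$k{\left(U,Z \right)} = -148 + U Z$ ($k{\left(U,Z \right)} = U Z - 148 = -148 + U Z$)
$r = 394$ ($r = 80 + 314 = 394$)
$q{\left(J \right)} = -114 - \frac{48}{J}$ ($q{\left(J \right)} = \left(- \frac{48}{J} - 108\right) - 6 = \left(-108 - \frac{48}{J}\right) - 6 = -114 - \frac{48}{J}$)
$q{\left(r \right)} - k{\left(185,o{\left(19,10 \right)} \right)} = \left(-114 - \frac{48}{394}\right) - \left(-148 + 185 \cdot 19\right) = \left(-114 - \frac{24}{197}\right) - \left(-148 + 3515\right) = \left(-114 - \frac{24}{197}\right) - 3367 = - \frac{22482}{197} - 3367 = - \frac{685781}{197}$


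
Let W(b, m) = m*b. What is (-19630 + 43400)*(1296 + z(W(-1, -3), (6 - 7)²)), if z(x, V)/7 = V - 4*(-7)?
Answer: 35631230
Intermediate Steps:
W(b, m) = b*m
z(x, V) = 196 + 7*V (z(x, V) = 7*(V - 4*(-7)) = 7*(V + 28) = 7*(28 + V) = 196 + 7*V)
(-19630 + 43400)*(1296 + z(W(-1, -3), (6 - 7)²)) = (-19630 + 43400)*(1296 + (196 + 7*(6 - 7)²)) = 23770*(1296 + (196 + 7*(-1)²)) = 23770*(1296 + (196 + 7*1)) = 23770*(1296 + (196 + 7)) = 23770*(1296 + 203) = 23770*1499 = 35631230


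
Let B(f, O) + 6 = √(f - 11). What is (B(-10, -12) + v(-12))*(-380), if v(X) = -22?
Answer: 10640 - 380*I*√21 ≈ 10640.0 - 1741.4*I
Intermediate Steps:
B(f, O) = -6 + √(-11 + f) (B(f, O) = -6 + √(f - 11) = -6 + √(-11 + f))
(B(-10, -12) + v(-12))*(-380) = ((-6 + √(-11 - 10)) - 22)*(-380) = ((-6 + √(-21)) - 22)*(-380) = ((-6 + I*√21) - 22)*(-380) = (-28 + I*√21)*(-380) = 10640 - 380*I*√21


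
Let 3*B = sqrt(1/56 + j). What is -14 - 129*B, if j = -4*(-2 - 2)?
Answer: -14 - 43*sqrt(12558)/28 ≈ -186.10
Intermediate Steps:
j = 16 (j = -4*(-4) = 16)
B = sqrt(12558)/84 (B = sqrt(1/56 + 16)/3 = sqrt(897/56)/3 = (sqrt(12558)/28)/3 = sqrt(12558)/84 ≈ 1.3341)
-14 - 129*B = -14 - 43*sqrt(12558)/28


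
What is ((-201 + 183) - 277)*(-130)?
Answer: 38350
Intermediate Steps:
((-201 + 183) - 277)*(-130) = (-18 - 277)*(-130) = -295*(-130) = 38350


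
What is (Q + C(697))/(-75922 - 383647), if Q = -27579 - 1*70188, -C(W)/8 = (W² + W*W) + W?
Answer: 7876287/459569 ≈ 17.138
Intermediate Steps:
C(W) = -16*W² - 8*W (C(W) = -8*((W² + W*W) + W) = -8*((W² + W²) + W) = -8*(2*W² + W) = -8*(W + 2*W²) = -16*W² - 8*W)
Q = -97767 (Q = -27579 - 70188 = -97767)
(Q + C(697))/(-75922 - 383647) = (-97767 - 8*697*(1 + 2*697))/(-75922 - 383647) = (-97767 - 8*697*(1 + 1394))/(-459569) = (-97767 - 8*697*1395)*(-1/459569) = (-97767 - 7778520)*(-1/459569) = -7876287*(-1/459569) = 7876287/459569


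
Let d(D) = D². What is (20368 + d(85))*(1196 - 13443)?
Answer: -337931471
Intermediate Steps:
(20368 + d(85))*(1196 - 13443) = (20368 + 85²)*(1196 - 13443) = (20368 + 7225)*(-12247) = 27593*(-12247) = -337931471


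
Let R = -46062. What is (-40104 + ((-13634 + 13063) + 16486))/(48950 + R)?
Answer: -24189/2888 ≈ -8.3757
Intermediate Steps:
(-40104 + ((-13634 + 13063) + 16486))/(48950 + R) = (-40104 + ((-13634 + 13063) + 16486))/(48950 - 46062) = (-40104 + (-571 + 16486))/2888 = (-40104 + 15915)*(1/2888) = -24189*1/2888 = -24189/2888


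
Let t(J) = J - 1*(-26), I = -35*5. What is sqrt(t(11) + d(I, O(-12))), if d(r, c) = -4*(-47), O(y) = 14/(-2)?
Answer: 15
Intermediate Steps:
O(y) = -7 (O(y) = 14*(-1/2) = -7)
I = -175
t(J) = 26 + J (t(J) = J + 26 = 26 + J)
d(r, c) = 188
sqrt(t(11) + d(I, O(-12))) = sqrt((26 + 11) + 188) = sqrt(37 + 188) = sqrt(225) = 15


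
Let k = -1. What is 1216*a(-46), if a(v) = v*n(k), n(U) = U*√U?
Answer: 55936*I ≈ 55936.0*I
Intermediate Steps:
n(U) = U^(3/2)
a(v) = -I*v (a(v) = v*(-1)^(3/2) = v*(-I) = -I*v)
1216*a(-46) = 1216*(-1*I*(-46)) = 1216*(46*I) = 55936*I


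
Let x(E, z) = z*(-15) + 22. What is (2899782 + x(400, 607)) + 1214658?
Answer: 4105357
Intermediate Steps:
x(E, z) = 22 - 15*z (x(E, z) = -15*z + 22 = 22 - 15*z)
(2899782 + x(400, 607)) + 1214658 = (2899782 + (22 - 15*607)) + 1214658 = (2899782 + (22 - 9105)) + 1214658 = (2899782 - 9083) + 1214658 = 2890699 + 1214658 = 4105357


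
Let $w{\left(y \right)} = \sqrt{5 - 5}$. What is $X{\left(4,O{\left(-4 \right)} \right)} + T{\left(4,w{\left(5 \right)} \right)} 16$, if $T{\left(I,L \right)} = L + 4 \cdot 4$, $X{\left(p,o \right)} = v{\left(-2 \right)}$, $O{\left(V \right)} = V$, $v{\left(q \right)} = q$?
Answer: $254$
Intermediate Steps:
$X{\left(p,o \right)} = -2$
$w{\left(y \right)} = 0$ ($w{\left(y \right)} = \sqrt{0} = 0$)
$T{\left(I,L \right)} = 16 + L$ ($T{\left(I,L \right)} = L + 16 = 16 + L$)
$X{\left(4,O{\left(-4 \right)} \right)} + T{\left(4,w{\left(5 \right)} \right)} 16 = -2 + \left(16 + 0\right) 16 = -2 + 16 \cdot 16 = -2 + 256 = 254$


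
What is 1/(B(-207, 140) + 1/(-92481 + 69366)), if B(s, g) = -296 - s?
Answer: -23115/2057236 ≈ -0.011236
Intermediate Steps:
1/(B(-207, 140) + 1/(-92481 + 69366)) = 1/((-296 - 1*(-207)) + 1/(-92481 + 69366)) = 1/((-296 + 207) + 1/(-23115)) = 1/(-89 - 1/23115) = 1/(-2057236/23115) = -23115/2057236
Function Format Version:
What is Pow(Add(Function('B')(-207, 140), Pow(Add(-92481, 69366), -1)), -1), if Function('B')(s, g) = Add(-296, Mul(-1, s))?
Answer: Rational(-23115, 2057236) ≈ -0.011236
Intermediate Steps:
Pow(Add(Function('B')(-207, 140), Pow(Add(-92481, 69366), -1)), -1) = Pow(Add(Add(-296, Mul(-1, -207)), Pow(Add(-92481, 69366), -1)), -1) = Pow(Add(Add(-296, 207), Pow(-23115, -1)), -1) = Pow(Add(-89, Rational(-1, 23115)), -1) = Pow(Rational(-2057236, 23115), -1) = Rational(-23115, 2057236)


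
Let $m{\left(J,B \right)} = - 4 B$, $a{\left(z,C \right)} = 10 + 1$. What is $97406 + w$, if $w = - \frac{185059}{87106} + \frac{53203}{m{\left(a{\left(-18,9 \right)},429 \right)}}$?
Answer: $\frac{7277351226007}{74736948} \approx 97373.0$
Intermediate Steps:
$a{\left(z,C \right)} = 11$
$w = - \frac{2475930881}{74736948}$ ($w = - \frac{185059}{87106} + \frac{53203}{\left(-4\right) 429} = \left(-185059\right) \frac{1}{87106} + \frac{53203}{-1716} = - \frac{185059}{87106} + 53203 \left(- \frac{1}{1716}\right) = - \frac{185059}{87106} - \frac{53203}{1716} = - \frac{2475930881}{74736948} \approx -33.129$)
$97406 + w = 97406 - \frac{2475930881}{74736948} = \frac{7277351226007}{74736948}$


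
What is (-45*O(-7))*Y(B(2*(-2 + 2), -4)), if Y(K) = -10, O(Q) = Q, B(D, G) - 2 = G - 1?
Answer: -3150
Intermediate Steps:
B(D, G) = 1 + G (B(D, G) = 2 + (G - 1) = 2 + (-1 + G) = 1 + G)
(-45*O(-7))*Y(B(2*(-2 + 2), -4)) = -45*(-7)*(-10) = 315*(-10) = -3150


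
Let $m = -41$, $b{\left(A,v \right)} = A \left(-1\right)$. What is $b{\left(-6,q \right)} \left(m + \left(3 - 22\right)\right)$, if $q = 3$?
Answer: $-360$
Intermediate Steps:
$b{\left(A,v \right)} = - A$
$b{\left(-6,q \right)} \left(m + \left(3 - 22\right)\right) = \left(-1\right) \left(-6\right) \left(-41 + \left(3 - 22\right)\right) = 6 \left(-41 - 19\right) = 6 \left(-60\right) = -360$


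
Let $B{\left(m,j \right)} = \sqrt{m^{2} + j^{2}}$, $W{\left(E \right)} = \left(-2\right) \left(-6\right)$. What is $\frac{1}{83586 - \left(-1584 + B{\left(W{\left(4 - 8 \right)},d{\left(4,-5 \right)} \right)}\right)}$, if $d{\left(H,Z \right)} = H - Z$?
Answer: $\frac{1}{85155} \approx 1.1743 \cdot 10^{-5}$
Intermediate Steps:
$W{\left(E \right)} = 12$
$B{\left(m,j \right)} = \sqrt{j^{2} + m^{2}}$
$\frac{1}{83586 - \left(-1584 + B{\left(W{\left(4 - 8 \right)},d{\left(4,-5 \right)} \right)}\right)} = \frac{1}{83586 + \left(1584 - \sqrt{\left(4 - -5\right)^{2} + 12^{2}}\right)} = \frac{1}{83586 + \left(1584 - \sqrt{\left(4 + 5\right)^{2} + 144}\right)} = \frac{1}{83586 + \left(1584 - \sqrt{9^{2} + 144}\right)} = \frac{1}{83586 + \left(1584 - \sqrt{81 + 144}\right)} = \frac{1}{83586 + \left(1584 - \sqrt{225}\right)} = \frac{1}{83586 + \left(1584 - 15\right)} = \frac{1}{83586 + 1569} = \frac{1}{85155}$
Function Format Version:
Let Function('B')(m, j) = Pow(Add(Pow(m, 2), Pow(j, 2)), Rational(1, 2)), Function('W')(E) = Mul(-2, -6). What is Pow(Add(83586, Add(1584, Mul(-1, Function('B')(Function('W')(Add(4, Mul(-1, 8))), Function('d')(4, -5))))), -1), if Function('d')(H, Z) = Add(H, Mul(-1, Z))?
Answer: Rational(1, 85155) ≈ 1.1743e-5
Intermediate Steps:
Function('W')(E) = 12
Function('B')(m, j) = Pow(Add(Pow(j, 2), Pow(m, 2)), Rational(1, 2))
Pow(Add(83586, Add(1584, Mul(-1, Function('B')(Function('W')(Add(4, Mul(-1, 8))), Function('d')(4, -5))))), -1) = Pow(Add(83586, Add(1584, Mul(-1, Pow(Add(Pow(Add(4, Mul(-1, -5)), 2), Pow(12, 2)), Rational(1, 2))))), -1) = Pow(Add(83586, Add(1584, Mul(-1, Pow(Add(Pow(Add(4, 5), 2), 144), Rational(1, 2))))), -1) = Pow(Add(83586, Add(1584, Mul(-1, Pow(Add(Pow(9, 2), 144), Rational(1, 2))))), -1) = Pow(Add(83586, Add(1584, Mul(-1, Pow(Add(81, 144), Rational(1, 2))))), -1) = Pow(Add(83586, Add(1584, Mul(-1, Pow(225, Rational(1, 2))))), -1) = Pow(Add(83586, Add(1584, Mul(-1, 15))), -1) = Pow(Add(83586, Add(1584, -15)), -1) = Pow(Add(83586, 1569), -1) = Pow(85155, -1) = Rational(1, 85155)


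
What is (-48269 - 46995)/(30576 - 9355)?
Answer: -95264/21221 ≈ -4.4891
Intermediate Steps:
(-48269 - 46995)/(30576 - 9355) = -95264/21221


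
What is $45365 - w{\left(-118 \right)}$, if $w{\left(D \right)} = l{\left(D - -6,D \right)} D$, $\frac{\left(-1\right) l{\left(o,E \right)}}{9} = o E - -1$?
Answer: $-13991089$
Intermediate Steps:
$l{\left(o,E \right)} = -9 - 9 E o$ ($l{\left(o,E \right)} = - 9 \left(o E - -1\right) = - 9 \left(E o + 1\right) = - 9 \left(1 + E o\right) = -9 - 9 E o$)
$w{\left(D \right)} = D \left(-9 - 9 D \left(6 + D\right)\right)$ ($w{\left(D \right)} = \left(-9 - 9 D \left(D - -6\right)\right) D = \left(-9 - 9 D \left(D + 6\right)\right) D = \left(-9 - 9 D \left(6 + D\right)\right) D = D \left(-9 - 9 D \left(6 + D\right)\right)$)
$45365 - w{\left(-118 \right)} = 45365 - \left(-9\right) \left(-118\right) \left(1 - 118 \left(6 - 118\right)\right) = 45365 - \left(-9\right) \left(-118\right) \left(1 - -13216\right) = 45365 - \left(-9\right) \left(-118\right) \left(1 + 13216\right) = 45365 - \left(-9\right) \left(-118\right) 13217 = 45365 - 14036454 = -13991089$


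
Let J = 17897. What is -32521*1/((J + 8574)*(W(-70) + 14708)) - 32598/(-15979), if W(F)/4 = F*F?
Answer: 29603910429605/14511601579572 ≈ 2.0400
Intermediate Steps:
W(F) = 4*F**2 (W(F) = 4*(F*F) = 4*F**2)
-32521*1/((J + 8574)*(W(-70) + 14708)) - 32598/(-15979) = -32521*1/((17897 + 8574)*(4*(-70)**2 + 14708)) - 32598/(-15979) = -32521*1/(26471*(4*4900 + 14708)) - 32598*(-1/15979) = -32521*1/(26471*(19600 + 14708)) + 32598/15979 = -32521/(34308*26471) + 32598/15979 = -32521/908167068 + 32598/15979 = 29603910429605/14511601579572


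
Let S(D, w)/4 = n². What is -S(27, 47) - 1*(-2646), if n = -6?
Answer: 2502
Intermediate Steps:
S(D, w) = 144 (S(D, w) = 4*(-6)² = 4*36 = 144)
-S(27, 47) - 1*(-2646) = -1*144 - 1*(-2646) = -144 + 2646 = 2502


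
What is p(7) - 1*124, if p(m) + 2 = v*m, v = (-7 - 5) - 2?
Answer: -224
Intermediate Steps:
v = -14 (v = -12 - 2 = -14)
p(m) = -2 - 14*m
p(7) - 1*124 = (-2 - 14*7) - 1*124 = (-2 - 98) - 124 = -100 - 124 = -224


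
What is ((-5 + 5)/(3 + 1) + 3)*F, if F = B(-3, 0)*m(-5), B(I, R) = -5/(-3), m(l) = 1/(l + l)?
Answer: -½ ≈ -0.50000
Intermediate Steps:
m(l) = 1/(2*l)
B(I, R) = 5/3 (B(I, R) = -5*(-⅓) = 5/3)
F = -⅙ (F = 5*((½)/(-5))/3 = 5*((½)*(-⅕))/3 = (5/3)*(-⅒) = -⅙ ≈ -0.16667)
((-5 + 5)/(3 + 1) + 3)*F = ((-5 + 5)/(3 + 1) + 3)*(-⅙) = (0/4 + 3)*(-⅙) = (0*(¼) + 3)*(-⅙) = (0 + 3)*(-⅙) = 3*(-⅙) = -½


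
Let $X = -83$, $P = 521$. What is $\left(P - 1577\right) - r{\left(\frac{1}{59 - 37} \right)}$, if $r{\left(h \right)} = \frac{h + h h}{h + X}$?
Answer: $- \frac{42398377}{40150} \approx -1056.0$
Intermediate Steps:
$r{\left(h \right)} = \frac{h + h^{2}}{-83 + h}$ ($r{\left(h \right)} = \frac{h + h h}{h - 83} = \frac{h + h^{2}}{-83 + h}$)
$\left(P - 1577\right) - r{\left(\frac{1}{59 - 37} \right)} = \left(521 - 1577\right) - \frac{1 + \frac{1}{59 - 37}}{\left(59 - 37\right) \left(-83 + \frac{1}{59 - 37}\right)} = \left(521 - 1577\right) - \frac{1 + \frac{1}{22}}{22 \left(-83 + \frac{1}{22}\right)} = -1056 - \frac{1 + \frac{1}{22}}{22 \left(-83 + \frac{1}{22}\right)} = -1056 - \frac{1}{22} \frac{1}{- \frac{1825}{22}} \cdot \frac{23}{22} = -1056 - \frac{1}{22} \left(- \frac{22}{1825}\right) \frac{23}{22} = -1056 - - \frac{23}{40150} = -1056 + \frac{23}{40150} = - \frac{42398377}{40150}$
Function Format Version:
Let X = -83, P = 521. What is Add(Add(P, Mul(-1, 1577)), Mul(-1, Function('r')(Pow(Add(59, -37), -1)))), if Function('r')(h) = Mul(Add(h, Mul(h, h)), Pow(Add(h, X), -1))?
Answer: Rational(-42398377, 40150) ≈ -1056.0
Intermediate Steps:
Function('r')(h) = Mul(Pow(Add(-83, h), -1), Add(h, Pow(h, 2))) (Function('r')(h) = Mul(Add(h, Mul(h, h)), Pow(Add(h, -83), -1)) = Mul(Add(h, Pow(h, 2)), Pow(Add(-83, h), -1)) = Mul(Pow(Add(-83, h), -1), Add(h, Pow(h, 2))))
Add(Add(P, Mul(-1, 1577)), Mul(-1, Function('r')(Pow(Add(59, -37), -1)))) = Add(Add(521, Mul(-1, 1577)), Mul(-1, Mul(Pow(Add(59, -37), -1), Pow(Add(-83, Pow(Add(59, -37), -1)), -1), Add(1, Pow(Add(59, -37), -1))))) = Add(Add(521, -1577), Mul(-1, Mul(Pow(22, -1), Pow(Add(-83, Pow(22, -1)), -1), Add(1, Pow(22, -1))))) = Add(-1056, Mul(-1, Mul(Rational(1, 22), Pow(Add(-83, Rational(1, 22)), -1), Add(1, Rational(1, 22))))) = Add(-1056, Mul(-1, Mul(Rational(1, 22), Pow(Rational(-1825, 22), -1), Rational(23, 22)))) = Add(-1056, Mul(-1, Mul(Rational(1, 22), Rational(-22, 1825), Rational(23, 22)))) = Add(-1056, Mul(-1, Rational(-23, 40150))) = Add(-1056, Rational(23, 40150)) = Rational(-42398377, 40150)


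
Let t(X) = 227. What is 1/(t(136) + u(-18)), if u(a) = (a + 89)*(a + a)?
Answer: -1/2329 ≈ -0.00042937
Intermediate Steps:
u(a) = 2*a*(89 + a) (u(a) = (89 + a)*(2*a) = 2*a*(89 + a))
1/(t(136) + u(-18)) = 1/(227 + 2*(-18)*(89 - 18)) = 1/(227 + 2*(-18)*71) = 1/(227 - 2556) = 1/(-2329) = -1/2329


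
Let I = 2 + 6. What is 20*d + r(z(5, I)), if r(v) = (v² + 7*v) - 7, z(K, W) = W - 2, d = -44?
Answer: -809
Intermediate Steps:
I = 8
z(K, W) = -2 + W
r(v) = -7 + v² + 7*v
20*d + r(z(5, I)) = 20*(-44) + (-7 + (-2 + 8)² + 7*(-2 + 8)) = -880 + (-7 + 6² + 7*6) = -880 + (-7 + 36 + 42) = -880 + 71 = -809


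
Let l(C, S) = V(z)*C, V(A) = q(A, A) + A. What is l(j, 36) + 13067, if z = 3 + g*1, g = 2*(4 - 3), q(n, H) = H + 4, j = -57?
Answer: 12269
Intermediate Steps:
q(n, H) = 4 + H
g = 2 (g = 2*1 = 2)
z = 5 (z = 3 + 2*1 = 3 + 2 = 5)
V(A) = 4 + 2*A (V(A) = (4 + A) + A = 4 + 2*A)
l(C, S) = 14*C (l(C, S) = (4 + 2*5)*C = (4 + 10)*C = 14*C)
l(j, 36) + 13067 = 14*(-57) + 13067 = -798 + 13067 = 12269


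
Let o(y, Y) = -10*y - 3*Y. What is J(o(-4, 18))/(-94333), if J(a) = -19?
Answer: 19/94333 ≈ 0.00020141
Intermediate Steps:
J(o(-4, 18))/(-94333) = -19/(-94333) = -19*(-1/94333) = 19/94333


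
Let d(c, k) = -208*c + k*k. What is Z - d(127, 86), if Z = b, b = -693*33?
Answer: -3849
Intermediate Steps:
d(c, k) = k² - 208*c (d(c, k) = -208*c + k² = k² - 208*c)
b = -22869
Z = -22869
Z - d(127, 86) = -22869 - (86² - 208*127) = -22869 - (7396 - 26416) = -22869 - 1*(-19020) = -22869 + 19020 = -3849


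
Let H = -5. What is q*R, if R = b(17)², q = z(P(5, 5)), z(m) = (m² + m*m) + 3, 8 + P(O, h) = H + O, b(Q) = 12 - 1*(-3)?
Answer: 29475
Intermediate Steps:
b(Q) = 15 (b(Q) = 12 + 3 = 15)
P(O, h) = -13 + O (P(O, h) = -8 + (-5 + O) = -13 + O)
z(m) = 3 + 2*m² (z(m) = (m² + m²) + 3 = 2*m² + 3 = 3 + 2*m²)
q = 131 (q = 3 + 2*(-13 + 5)² = 3 + 2*(-8)² = 3 + 2*64 = 3 + 128 = 131)
R = 225 (R = 15² = 225)
q*R = 131*225 = 29475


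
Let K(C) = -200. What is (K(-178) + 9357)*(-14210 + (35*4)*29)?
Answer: -92943550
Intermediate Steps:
(K(-178) + 9357)*(-14210 + (35*4)*29) = (-200 + 9357)*(-14210 + (35*4)*29) = 9157*(-14210 + 140*29) = 9157*(-14210 + 4060) = 9157*(-10150) = -92943550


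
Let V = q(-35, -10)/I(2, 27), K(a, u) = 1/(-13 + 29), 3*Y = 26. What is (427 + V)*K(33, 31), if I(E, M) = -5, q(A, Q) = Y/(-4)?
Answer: 12823/480 ≈ 26.715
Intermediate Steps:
Y = 26/3 (Y = (1/3)*26 = 26/3 ≈ 8.6667)
K(a, u) = 1/16
q(A, Q) = -13/6 (q(A, Q) = (26/3)/(-4) = (26/3)*(-1/4) = -13/6)
V = 13/30 (V = -13/6/(-5) = -13/6*(-1/5) = 13/30 ≈ 0.43333)
(427 + V)*K(33, 31) = (427 + 13/30)*(1/16) = (12823/30)*(1/16) = 12823/480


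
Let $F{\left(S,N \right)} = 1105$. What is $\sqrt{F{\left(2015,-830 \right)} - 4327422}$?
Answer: $i \sqrt{4326317} \approx 2080.0 i$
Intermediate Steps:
$\sqrt{F{\left(2015,-830 \right)} - 4327422} = \sqrt{1105 - 4327422} = \sqrt{-4326317} = i \sqrt{4326317}$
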